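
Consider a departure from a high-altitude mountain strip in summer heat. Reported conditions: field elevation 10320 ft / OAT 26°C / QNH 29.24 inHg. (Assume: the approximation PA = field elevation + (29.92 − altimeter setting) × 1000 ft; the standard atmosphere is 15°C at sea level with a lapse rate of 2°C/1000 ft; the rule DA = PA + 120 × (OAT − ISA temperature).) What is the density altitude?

14960 ft

Pressure altitude = 10320 + (29.92 − 29.24) × 1000 = 10320 + (+680) = 11000 ft.
ISA temperature at 11000 ft = 15 − 2 × (11000/1000) = -7°C.
ISA deviation = 26 − (-7) = +33°C.
Density altitude = 11000 + 120 × (33) = 14960 ft.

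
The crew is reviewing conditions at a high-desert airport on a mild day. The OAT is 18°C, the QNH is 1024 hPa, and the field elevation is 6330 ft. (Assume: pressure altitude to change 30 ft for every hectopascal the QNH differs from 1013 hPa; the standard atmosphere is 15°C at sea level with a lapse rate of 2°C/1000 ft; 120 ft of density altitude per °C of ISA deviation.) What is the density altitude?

7800 ft

Pressure altitude = 6330 + (1013 − 1024) × 30 = 6330 + (-330) = 6000 ft.
ISA temperature at 6000 ft = 15 − 2 × (6000/1000) = 3°C.
ISA deviation = 18 − 3 = +15°C.
Density altitude = 6000 + 120 × (15) = 7800 ft.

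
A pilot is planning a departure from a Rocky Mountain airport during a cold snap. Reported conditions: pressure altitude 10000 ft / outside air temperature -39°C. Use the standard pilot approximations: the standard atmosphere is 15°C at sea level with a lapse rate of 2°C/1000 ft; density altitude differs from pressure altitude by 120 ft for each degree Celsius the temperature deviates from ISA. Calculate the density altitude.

5920 ft

ISA temperature at 10000 ft = 15 − 2 × (10000/1000) = -5°C.
ISA deviation = -39 − (-5) = -34°C.
Density altitude = 10000 + 120 × (-34) = 10000 + (-4080) = 5920 ft.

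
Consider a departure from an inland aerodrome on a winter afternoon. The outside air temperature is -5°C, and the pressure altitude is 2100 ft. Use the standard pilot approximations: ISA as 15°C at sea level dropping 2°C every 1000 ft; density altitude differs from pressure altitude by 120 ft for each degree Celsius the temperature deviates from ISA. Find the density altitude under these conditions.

204 ft

ISA temperature at 2100 ft = 15 − 2 × (2100/1000) = 10.8°C.
ISA deviation = -5 − 10.8 = -15.8°C.
Density altitude = 2100 + 120 × (-15.8) = 2100 + (-1896) = 204 ft.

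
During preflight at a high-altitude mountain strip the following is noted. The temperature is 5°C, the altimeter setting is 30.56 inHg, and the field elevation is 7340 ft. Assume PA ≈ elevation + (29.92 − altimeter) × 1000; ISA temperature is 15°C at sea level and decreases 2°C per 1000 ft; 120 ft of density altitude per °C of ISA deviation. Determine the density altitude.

Pressure altitude = 7340 + (29.92 − 30.56) × 1000 = 7340 + (-640) = 6700 ft.
ISA temperature at 6700 ft = 15 − 2 × (6700/1000) = 1.6°C.
ISA deviation = 5 − 1.6 = +3.4°C.
Density altitude = 6700 + 120 × (3.4) = 7108 ft.

7108 ft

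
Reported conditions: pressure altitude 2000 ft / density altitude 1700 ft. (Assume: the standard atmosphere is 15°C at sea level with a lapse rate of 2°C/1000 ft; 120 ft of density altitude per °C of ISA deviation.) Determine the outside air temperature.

Density altitude − pressure altitude = 1700 − 2000 = -300 ft.
At 120 ft/°C that is an ISA deviation of -300/120 = -2.5°C.
ISA temperature at 2000 ft = 15 − 2 × (2000/1000) = 11°C.
OAT = ISA + deviation = 11 + (-2.5) = 8.5°C.

8.5°C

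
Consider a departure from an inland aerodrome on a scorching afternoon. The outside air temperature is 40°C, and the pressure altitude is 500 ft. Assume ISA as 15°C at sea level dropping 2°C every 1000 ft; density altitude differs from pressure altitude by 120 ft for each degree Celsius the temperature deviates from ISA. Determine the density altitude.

ISA temperature at 500 ft = 15 − 2 × (500/1000) = 14°C.
ISA deviation = 40 − 14 = +26°C.
Density altitude = 500 + 120 × (26) = 500 + (+3120) = 3620 ft.

3620 ft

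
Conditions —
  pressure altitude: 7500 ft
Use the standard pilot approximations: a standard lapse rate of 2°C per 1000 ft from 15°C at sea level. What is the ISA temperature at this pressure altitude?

0°C

ISA temperature = 15 − 2 × (7500/1000) = 15 − 15 = 0°C.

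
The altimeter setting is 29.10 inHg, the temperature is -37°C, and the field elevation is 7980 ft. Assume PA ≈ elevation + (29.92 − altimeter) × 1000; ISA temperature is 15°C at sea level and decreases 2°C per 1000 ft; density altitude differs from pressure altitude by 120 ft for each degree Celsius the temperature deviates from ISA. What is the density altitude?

4672 ft

Pressure altitude = 7980 + (29.92 − 29.10) × 1000 = 7980 + (+820) = 8800 ft.
ISA temperature at 8800 ft = 15 − 2 × (8800/1000) = -2.6°C.
ISA deviation = -37 − (-2.6) = -34.4°C.
Density altitude = 8800 + 120 × (-34.4) = 4672 ft.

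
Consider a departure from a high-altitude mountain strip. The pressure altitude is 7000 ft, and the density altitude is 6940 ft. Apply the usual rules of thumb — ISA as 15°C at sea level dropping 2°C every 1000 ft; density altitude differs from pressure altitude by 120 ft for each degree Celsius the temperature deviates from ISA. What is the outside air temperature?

0.5°C

Density altitude − pressure altitude = 6940 − 7000 = -60 ft.
At 120 ft/°C that is an ISA deviation of -60/120 = -0.5°C.
ISA temperature at 7000 ft = 15 − 2 × (7000/1000) = 1°C.
OAT = ISA + deviation = 1 + (-0.5) = 0.5°C.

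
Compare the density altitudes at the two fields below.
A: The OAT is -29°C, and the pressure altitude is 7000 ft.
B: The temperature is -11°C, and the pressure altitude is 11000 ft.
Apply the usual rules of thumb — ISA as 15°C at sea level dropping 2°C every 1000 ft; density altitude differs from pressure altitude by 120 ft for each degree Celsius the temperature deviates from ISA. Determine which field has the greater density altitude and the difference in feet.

A: ISA temp = 1°C, deviation -30°C, DA = 7000 + 120 × (-30) = 3400 ft.
B: ISA temp = -7°C, deviation -4°C, DA = 11000 + 120 × (-4) = 10520 ft.
B is higher by 10520 − 3400 = 7120 ft.

B by 7120 ft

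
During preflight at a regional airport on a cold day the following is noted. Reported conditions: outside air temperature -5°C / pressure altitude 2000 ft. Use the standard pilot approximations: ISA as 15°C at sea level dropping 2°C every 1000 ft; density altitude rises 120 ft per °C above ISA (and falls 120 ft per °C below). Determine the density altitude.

80 ft

ISA temperature at 2000 ft = 15 − 2 × (2000/1000) = 11°C.
ISA deviation = -5 − 11 = -16°C.
Density altitude = 2000 + 120 × (-16) = 2000 + (-1920) = 80 ft.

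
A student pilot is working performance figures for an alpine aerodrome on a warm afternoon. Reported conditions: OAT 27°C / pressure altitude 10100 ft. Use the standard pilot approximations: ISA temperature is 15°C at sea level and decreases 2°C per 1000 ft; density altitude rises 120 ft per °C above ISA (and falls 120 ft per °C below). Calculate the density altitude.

ISA temperature at 10100 ft = 15 − 2 × (10100/1000) = -5.2°C.
ISA deviation = 27 − (-5.2) = +32.2°C.
Density altitude = 10100 + 120 × (32.2) = 10100 + (+3864) = 13964 ft.

13964 ft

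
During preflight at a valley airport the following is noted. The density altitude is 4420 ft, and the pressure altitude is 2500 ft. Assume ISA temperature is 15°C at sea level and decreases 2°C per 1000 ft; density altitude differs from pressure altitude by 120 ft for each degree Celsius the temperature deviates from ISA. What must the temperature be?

Density altitude − pressure altitude = 4420 − 2500 = +1920 ft.
At 120 ft/°C that is an ISA deviation of 1920/120 = +16°C.
ISA temperature at 2500 ft = 15 − 2 × (2500/1000) = 10°C.
OAT = ISA + deviation = 10 + (+16) = 26°C.

26°C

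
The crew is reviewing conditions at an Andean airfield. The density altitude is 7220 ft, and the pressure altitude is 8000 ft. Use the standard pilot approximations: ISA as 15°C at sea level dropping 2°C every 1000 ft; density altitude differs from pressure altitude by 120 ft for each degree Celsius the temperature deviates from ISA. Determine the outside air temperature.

-7.5°C

Density altitude − pressure altitude = 7220 − 8000 = -780 ft.
At 120 ft/°C that is an ISA deviation of -780/120 = -6.5°C.
ISA temperature at 8000 ft = 15 − 2 × (8000/1000) = -1°C.
OAT = ISA + deviation = -1 + (-6.5) = -7.5°C.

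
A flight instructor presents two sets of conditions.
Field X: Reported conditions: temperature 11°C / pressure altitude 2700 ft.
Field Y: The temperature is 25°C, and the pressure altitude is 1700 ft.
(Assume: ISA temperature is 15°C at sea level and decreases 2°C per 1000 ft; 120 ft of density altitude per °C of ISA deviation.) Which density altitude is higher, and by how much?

Field X: ISA temp = 9.6°C, deviation +1.4°C, DA = 2700 + 120 × 1.4 = 2868 ft.
Field Y: ISA temp = 11.6°C, deviation +13.4°C, DA = 1700 + 120 × 13.4 = 3308 ft.
Field Y is higher by 3308 − 2868 = 440 ft.

Field Y by 440 ft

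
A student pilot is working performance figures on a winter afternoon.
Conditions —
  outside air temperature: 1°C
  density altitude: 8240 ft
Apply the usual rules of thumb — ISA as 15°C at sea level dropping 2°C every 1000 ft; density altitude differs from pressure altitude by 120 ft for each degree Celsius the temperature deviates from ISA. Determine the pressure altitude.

8000 ft

DA = PA + 120 × (OAT − (15 − 2·PA/1000)) = PA + 120·OAT − 1800 + 0.24·PA = 1.24·PA + 120·OAT − 1800.
So 1.24·PA = 8240 − 120 × 1 + 1800 = 9920.
PA = 9920 / 1.24 = 8000 ft.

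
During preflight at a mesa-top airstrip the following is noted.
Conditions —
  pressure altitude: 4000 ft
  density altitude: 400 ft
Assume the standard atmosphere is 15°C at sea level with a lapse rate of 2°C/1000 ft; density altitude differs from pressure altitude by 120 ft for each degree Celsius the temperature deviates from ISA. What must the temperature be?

-23°C

Density altitude − pressure altitude = 400 − 4000 = -3600 ft.
At 120 ft/°C that is an ISA deviation of -3600/120 = -30°C.
ISA temperature at 4000 ft = 15 − 2 × (4000/1000) = 7°C.
OAT = ISA + deviation = 7 + (-30) = -23°C.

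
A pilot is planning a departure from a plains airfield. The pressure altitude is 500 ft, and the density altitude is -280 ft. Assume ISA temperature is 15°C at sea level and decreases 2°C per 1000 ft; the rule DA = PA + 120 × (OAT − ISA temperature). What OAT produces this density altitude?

Density altitude − pressure altitude = -280 − 500 = -780 ft.
At 120 ft/°C that is an ISA deviation of -780/120 = -6.5°C.
ISA temperature at 500 ft = 15 − 2 × (500/1000) = 14°C.
OAT = ISA + deviation = 14 + (-6.5) = 7.5°C.

7.5°C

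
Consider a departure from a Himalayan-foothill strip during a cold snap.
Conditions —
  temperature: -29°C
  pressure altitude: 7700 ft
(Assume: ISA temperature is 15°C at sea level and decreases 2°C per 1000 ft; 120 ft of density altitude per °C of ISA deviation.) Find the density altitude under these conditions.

4268 ft

ISA temperature at 7700 ft = 15 − 2 × (7700/1000) = -0.4°C.
ISA deviation = -29 − (-0.4) = -28.6°C.
Density altitude = 7700 + 120 × (-28.6) = 7700 + (-3432) = 4268 ft.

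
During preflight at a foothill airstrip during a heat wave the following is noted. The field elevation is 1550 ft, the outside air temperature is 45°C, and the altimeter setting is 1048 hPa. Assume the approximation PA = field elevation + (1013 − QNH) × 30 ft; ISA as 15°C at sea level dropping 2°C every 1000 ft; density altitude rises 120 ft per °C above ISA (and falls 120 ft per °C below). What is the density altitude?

Pressure altitude = 1550 + (1013 − 1048) × 30 = 1550 + (-1050) = 500 ft.
ISA temperature at 500 ft = 15 − 2 × (500/1000) = 14°C.
ISA deviation = 45 − 14 = +31°C.
Density altitude = 500 + 120 × (31) = 4220 ft.

4220 ft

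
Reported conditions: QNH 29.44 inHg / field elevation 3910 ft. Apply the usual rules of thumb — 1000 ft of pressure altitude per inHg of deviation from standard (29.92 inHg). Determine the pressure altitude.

4390 ft

Pressure correction = (29.92 − 29.44) × 1000 = +480 ft.
Pressure altitude = 3910 + (+480) = 4390 ft.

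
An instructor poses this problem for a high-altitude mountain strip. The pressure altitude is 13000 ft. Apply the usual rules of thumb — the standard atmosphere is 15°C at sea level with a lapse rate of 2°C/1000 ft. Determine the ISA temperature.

ISA temperature = 15 − 2 × (13000/1000) = 15 − 26 = -11°C.

-11°C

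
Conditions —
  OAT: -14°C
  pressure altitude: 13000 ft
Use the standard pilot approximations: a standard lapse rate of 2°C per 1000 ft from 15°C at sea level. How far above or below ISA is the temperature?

ISA-3°C

ISA temperature at 13000 ft = 15 − 2 × (13000/1000) = -11°C.
Deviation = OAT − ISA = -14 − (-11) = -3°C.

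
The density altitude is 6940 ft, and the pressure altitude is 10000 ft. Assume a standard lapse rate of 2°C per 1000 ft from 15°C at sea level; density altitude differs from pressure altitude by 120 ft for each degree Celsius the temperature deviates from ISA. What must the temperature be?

-30.5°C

Density altitude − pressure altitude = 6940 − 10000 = -3060 ft.
At 120 ft/°C that is an ISA deviation of -3060/120 = -25.5°C.
ISA temperature at 10000 ft = 15 − 2 × (10000/1000) = -5°C.
OAT = ISA + deviation = -5 + (-25.5) = -30.5°C.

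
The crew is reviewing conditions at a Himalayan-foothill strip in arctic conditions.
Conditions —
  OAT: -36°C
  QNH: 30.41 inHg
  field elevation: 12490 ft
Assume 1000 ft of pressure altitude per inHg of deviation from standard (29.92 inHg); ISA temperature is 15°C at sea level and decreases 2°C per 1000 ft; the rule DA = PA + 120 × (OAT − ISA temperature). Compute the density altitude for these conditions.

8760 ft

Pressure altitude = 12490 + (29.92 − 30.41) × 1000 = 12490 + (-490) = 12000 ft.
ISA temperature at 12000 ft = 15 − 2 × (12000/1000) = -9°C.
ISA deviation = -36 − (-9) = -27°C.
Density altitude = 12000 + 120 × (-27) = 8760 ft.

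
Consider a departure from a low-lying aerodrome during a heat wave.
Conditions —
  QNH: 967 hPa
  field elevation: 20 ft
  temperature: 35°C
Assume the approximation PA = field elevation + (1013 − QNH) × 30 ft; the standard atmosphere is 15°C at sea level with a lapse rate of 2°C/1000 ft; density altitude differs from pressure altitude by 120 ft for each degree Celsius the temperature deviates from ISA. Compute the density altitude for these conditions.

4136 ft

Pressure altitude = 20 + (1013 − 967) × 30 = 20 + (+1380) = 1400 ft.
ISA temperature at 1400 ft = 15 − 2 × (1400/1000) = 12.2°C.
ISA deviation = 35 − 12.2 = +22.8°C.
Density altitude = 1400 + 120 × (22.8) = 4136 ft.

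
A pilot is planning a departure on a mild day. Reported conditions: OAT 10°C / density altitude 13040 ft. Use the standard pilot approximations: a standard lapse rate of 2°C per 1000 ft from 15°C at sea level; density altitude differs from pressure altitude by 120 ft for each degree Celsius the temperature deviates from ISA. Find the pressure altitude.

11000 ft

DA = PA + 120 × (OAT − (15 − 2·PA/1000)) = PA + 120·OAT − 1800 + 0.24·PA = 1.24·PA + 120·OAT − 1800.
So 1.24·PA = 13040 − 120 × 10 + 1800 = 13640.
PA = 13640 / 1.24 = 11000 ft.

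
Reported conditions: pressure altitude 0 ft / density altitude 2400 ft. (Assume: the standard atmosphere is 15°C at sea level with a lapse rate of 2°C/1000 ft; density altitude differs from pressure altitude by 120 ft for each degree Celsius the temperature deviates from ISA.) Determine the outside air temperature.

35°C

Density altitude − pressure altitude = 2400 − 0 = +2400 ft.
At 120 ft/°C that is an ISA deviation of 2400/120 = +20°C.
ISA temperature at 0 ft = 15 − 2 × (0/1000) = 15°C.
OAT = ISA + deviation = 15 + (+20) = 35°C.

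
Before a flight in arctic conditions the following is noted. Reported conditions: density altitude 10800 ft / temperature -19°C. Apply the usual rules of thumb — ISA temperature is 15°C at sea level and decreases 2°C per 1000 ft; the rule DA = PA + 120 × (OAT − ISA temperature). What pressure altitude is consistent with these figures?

12000 ft

DA = PA + 120 × (OAT − (15 − 2·PA/1000)) = PA + 120·OAT − 1800 + 0.24·PA = 1.24·PA + 120·OAT − 1800.
So 1.24·PA = 10800 − 120 × (-19) + 1800 = 14880.
PA = 14880 / 1.24 = 12000 ft.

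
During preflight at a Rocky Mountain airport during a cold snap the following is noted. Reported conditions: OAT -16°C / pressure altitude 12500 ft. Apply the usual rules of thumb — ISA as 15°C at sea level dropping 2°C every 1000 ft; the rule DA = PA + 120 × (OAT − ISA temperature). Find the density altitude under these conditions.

11780 ft

ISA temperature at 12500 ft = 15 − 2 × (12500/1000) = -10°C.
ISA deviation = -16 − (-10) = -6°C.
Density altitude = 12500 + 120 × (-6) = 12500 + (-720) = 11780 ft.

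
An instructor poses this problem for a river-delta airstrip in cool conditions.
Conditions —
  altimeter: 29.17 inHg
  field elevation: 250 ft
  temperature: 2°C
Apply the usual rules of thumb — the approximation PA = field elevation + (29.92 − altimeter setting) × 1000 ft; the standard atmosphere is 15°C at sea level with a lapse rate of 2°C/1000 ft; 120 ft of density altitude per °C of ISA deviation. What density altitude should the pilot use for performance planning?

-320 ft

Pressure altitude = 250 + (29.92 − 29.17) × 1000 = 250 + (+750) = 1000 ft.
ISA temperature at 1000 ft = 15 − 2 × (1000/1000) = 13°C.
ISA deviation = 2 − 13 = -11°C.
Density altitude = 1000 + 120 × (-11) = -320 ft.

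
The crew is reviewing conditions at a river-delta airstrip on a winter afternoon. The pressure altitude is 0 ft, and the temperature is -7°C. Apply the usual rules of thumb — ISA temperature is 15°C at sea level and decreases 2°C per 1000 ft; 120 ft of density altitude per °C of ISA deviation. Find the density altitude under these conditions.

-2640 ft

ISA temperature at 0 ft = 15 − 2 × (0/1000) = 15°C.
ISA deviation = -7 − 15 = -22°C.
Density altitude = 0 + 120 × (-22) = 0 + (-2640) = -2640 ft.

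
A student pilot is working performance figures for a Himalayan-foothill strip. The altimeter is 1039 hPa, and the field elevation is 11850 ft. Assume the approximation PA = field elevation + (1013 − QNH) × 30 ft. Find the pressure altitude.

11070 ft

Pressure correction = (1013 − 1039) × 30 = -780 ft.
Pressure altitude = 11850 + (-780) = 11070 ft.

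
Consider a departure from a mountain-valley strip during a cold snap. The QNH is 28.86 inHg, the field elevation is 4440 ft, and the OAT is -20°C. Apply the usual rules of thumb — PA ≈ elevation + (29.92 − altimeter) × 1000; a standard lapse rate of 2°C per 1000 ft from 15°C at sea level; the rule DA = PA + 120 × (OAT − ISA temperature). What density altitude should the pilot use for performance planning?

2620 ft

Pressure altitude = 4440 + (29.92 − 28.86) × 1000 = 4440 + (+1060) = 5500 ft.
ISA temperature at 5500 ft = 15 − 2 × (5500/1000) = 4°C.
ISA deviation = -20 − 4 = -24°C.
Density altitude = 5500 + 120 × (-24) = 2620 ft.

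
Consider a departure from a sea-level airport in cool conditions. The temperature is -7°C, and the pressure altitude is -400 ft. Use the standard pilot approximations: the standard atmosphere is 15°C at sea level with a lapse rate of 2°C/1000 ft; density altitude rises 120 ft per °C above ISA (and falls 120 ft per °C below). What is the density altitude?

ISA temperature at -400 ft = 15 − 2 × (-400/1000) = 15.8°C.
ISA deviation = -7 − 15.8 = -22.8°C.
Density altitude = -400 + 120 × (-22.8) = -400 + (-2736) = -3136 ft.

-3136 ft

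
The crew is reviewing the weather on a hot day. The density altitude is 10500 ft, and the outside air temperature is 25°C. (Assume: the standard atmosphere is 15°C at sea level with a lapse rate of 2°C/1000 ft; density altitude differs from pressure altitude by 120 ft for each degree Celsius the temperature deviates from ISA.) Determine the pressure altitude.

DA = PA + 120 × (OAT − (15 − 2·PA/1000)) = PA + 120·OAT − 1800 + 0.24·PA = 1.24·PA + 120·OAT − 1800.
So 1.24·PA = 10500 − 120 × 25 + 1800 = 9300.
PA = 9300 / 1.24 = 7500 ft.

7500 ft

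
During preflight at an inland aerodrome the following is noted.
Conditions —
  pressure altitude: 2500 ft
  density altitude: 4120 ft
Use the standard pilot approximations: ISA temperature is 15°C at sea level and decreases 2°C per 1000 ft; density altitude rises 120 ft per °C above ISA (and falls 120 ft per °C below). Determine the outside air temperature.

Density altitude − pressure altitude = 4120 − 2500 = +1620 ft.
At 120 ft/°C that is an ISA deviation of 1620/120 = +13.5°C.
ISA temperature at 2500 ft = 15 − 2 × (2500/1000) = 10°C.
OAT = ISA + deviation = 10 + (+13.5) = 23.5°C.

23.5°C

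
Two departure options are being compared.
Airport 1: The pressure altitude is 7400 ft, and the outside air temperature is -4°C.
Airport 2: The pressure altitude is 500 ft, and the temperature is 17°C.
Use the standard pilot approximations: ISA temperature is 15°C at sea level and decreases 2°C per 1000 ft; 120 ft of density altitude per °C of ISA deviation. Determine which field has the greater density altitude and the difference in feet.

Airport 1: ISA temp = 0.2°C, deviation -4.2°C, DA = 7400 + 120 × (-4.2) = 6896 ft.
Airport 2: ISA temp = 14°C, deviation +3°C, DA = 500 + 120 × 3 = 860 ft.
Airport 1 is higher by 6896 − 860 = 6036 ft.

Airport 1 by 6036 ft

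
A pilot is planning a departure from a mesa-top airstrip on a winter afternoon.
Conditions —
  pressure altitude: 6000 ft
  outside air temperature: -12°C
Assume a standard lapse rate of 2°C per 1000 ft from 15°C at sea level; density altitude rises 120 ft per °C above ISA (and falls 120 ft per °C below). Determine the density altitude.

4200 ft

ISA temperature at 6000 ft = 15 − 2 × (6000/1000) = 3°C.
ISA deviation = -12 − 3 = -15°C.
Density altitude = 6000 + 120 × (-15) = 6000 + (-1800) = 4200 ft.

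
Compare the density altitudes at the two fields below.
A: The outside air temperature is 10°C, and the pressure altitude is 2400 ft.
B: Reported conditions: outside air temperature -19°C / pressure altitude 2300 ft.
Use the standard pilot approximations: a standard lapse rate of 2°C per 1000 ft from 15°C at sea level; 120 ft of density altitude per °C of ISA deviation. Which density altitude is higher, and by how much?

A by 3604 ft

A: ISA temp = 10.2°C, deviation -0.2°C, DA = 2400 + 120 × (-0.2) = 2376 ft.
B: ISA temp = 10.4°C, deviation -29.4°C, DA = 2300 + 120 × (-29.4) = -1228 ft.
A is higher by 2376 − (-1228) = 3604 ft.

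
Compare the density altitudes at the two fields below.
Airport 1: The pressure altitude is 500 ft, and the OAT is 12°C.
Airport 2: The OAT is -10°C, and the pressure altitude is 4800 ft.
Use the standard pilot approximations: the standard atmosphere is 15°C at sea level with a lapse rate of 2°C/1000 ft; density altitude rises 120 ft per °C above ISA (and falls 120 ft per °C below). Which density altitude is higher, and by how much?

Airport 1: ISA temp = 14°C, deviation -2°C, DA = 500 + 120 × (-2) = 260 ft.
Airport 2: ISA temp = 5.4°C, deviation -15.4°C, DA = 4800 + 120 × (-15.4) = 2952 ft.
Airport 2 is higher by 2952 − 260 = 2692 ft.

Airport 2 by 2692 ft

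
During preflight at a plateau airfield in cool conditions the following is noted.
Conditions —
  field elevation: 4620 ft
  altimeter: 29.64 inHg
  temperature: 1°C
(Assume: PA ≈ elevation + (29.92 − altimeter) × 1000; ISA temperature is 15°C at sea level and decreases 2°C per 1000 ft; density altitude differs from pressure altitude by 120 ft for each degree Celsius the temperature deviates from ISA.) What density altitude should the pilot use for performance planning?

Pressure altitude = 4620 + (29.92 − 29.64) × 1000 = 4620 + (+280) = 4900 ft.
ISA temperature at 4900 ft = 15 − 2 × (4900/1000) = 5.2°C.
ISA deviation = 1 − 5.2 = -4.2°C.
Density altitude = 4900 + 120 × (-4.2) = 4396 ft.

4396 ft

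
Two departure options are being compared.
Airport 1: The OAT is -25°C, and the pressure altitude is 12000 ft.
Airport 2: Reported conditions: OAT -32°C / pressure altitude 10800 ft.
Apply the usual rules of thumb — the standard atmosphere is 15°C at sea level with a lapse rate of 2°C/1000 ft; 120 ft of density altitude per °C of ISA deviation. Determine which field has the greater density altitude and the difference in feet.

Airport 1 by 2328 ft

Airport 1: ISA temp = -9°C, deviation -16°C, DA = 12000 + 120 × (-16) = 10080 ft.
Airport 2: ISA temp = -6.6°C, deviation -25.4°C, DA = 10800 + 120 × (-25.4) = 7752 ft.
Airport 1 is higher by 10080 − 7752 = 2328 ft.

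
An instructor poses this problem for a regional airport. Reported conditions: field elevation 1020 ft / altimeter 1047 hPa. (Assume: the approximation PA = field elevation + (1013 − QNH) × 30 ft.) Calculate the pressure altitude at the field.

Pressure correction = (1013 − 1047) × 30 = -1020 ft.
Pressure altitude = 1020 + (-1020) = 0 ft.

0 ft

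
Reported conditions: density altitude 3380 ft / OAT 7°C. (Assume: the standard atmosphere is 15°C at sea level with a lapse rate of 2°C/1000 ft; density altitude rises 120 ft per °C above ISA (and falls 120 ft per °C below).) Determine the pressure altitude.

3500 ft

DA = PA + 120 × (OAT − (15 − 2·PA/1000)) = PA + 120·OAT − 1800 + 0.24·PA = 1.24·PA + 120·OAT − 1800.
So 1.24·PA = 3380 − 120 × 7 + 1800 = 4340.
PA = 4340 / 1.24 = 3500 ft.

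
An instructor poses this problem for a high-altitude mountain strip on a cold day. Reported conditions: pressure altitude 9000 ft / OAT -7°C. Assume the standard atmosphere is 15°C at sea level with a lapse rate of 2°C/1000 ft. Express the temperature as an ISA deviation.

ISA-4°C

ISA temperature at 9000 ft = 15 − 2 × (9000/1000) = -3°C.
Deviation = OAT − ISA = -7 − (-3) = -4°C.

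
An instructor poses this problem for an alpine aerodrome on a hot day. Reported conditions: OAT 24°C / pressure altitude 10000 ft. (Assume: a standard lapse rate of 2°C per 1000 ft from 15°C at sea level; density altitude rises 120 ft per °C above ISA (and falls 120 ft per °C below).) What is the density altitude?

13480 ft

ISA temperature at 10000 ft = 15 − 2 × (10000/1000) = -5°C.
ISA deviation = 24 − (-5) = +29°C.
Density altitude = 10000 + 120 × (29) = 10000 + (+3480) = 13480 ft.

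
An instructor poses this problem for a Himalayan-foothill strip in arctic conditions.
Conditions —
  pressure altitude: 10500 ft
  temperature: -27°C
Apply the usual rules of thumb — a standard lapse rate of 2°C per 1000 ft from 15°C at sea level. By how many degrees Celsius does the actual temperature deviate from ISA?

ISA-21°C

ISA temperature at 10500 ft = 15 − 2 × (10500/1000) = -6°C.
Deviation = OAT − ISA = -27 − (-6) = -21°C.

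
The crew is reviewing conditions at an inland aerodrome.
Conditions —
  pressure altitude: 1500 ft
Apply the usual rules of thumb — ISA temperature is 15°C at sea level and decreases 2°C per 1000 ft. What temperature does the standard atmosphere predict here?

ISA temperature = 15 − 2 × (1500/1000) = 15 − 3 = 12°C.

12°C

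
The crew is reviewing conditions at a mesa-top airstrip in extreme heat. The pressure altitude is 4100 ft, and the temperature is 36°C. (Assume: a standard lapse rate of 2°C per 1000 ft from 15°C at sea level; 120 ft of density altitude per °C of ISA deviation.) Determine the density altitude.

7604 ft

ISA temperature at 4100 ft = 15 − 2 × (4100/1000) = 6.8°C.
ISA deviation = 36 − 6.8 = +29.2°C.
Density altitude = 4100 + 120 × (29.2) = 4100 + (+3504) = 7604 ft.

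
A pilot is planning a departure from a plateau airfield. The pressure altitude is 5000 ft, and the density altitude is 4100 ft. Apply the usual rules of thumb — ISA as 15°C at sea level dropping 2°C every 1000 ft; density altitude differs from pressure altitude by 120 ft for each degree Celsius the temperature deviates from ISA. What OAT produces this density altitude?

-2.5°C

Density altitude − pressure altitude = 4100 − 5000 = -900 ft.
At 120 ft/°C that is an ISA deviation of -900/120 = -7.5°C.
ISA temperature at 5000 ft = 15 − 2 × (5000/1000) = 5°C.
OAT = ISA + deviation = 5 + (-7.5) = -2.5°C.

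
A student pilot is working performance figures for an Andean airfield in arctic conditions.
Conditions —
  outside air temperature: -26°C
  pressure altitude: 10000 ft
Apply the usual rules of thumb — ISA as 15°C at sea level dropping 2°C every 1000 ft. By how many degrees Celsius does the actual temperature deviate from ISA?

ISA-21°C

ISA temperature at 10000 ft = 15 − 2 × (10000/1000) = -5°C.
Deviation = OAT − ISA = -26 − (-5) = -21°C.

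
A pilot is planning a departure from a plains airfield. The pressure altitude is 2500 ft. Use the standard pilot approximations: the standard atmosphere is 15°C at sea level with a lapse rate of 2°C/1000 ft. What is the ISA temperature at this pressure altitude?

10°C

ISA temperature = 15 − 2 × (2500/1000) = 15 − 5 = 10°C.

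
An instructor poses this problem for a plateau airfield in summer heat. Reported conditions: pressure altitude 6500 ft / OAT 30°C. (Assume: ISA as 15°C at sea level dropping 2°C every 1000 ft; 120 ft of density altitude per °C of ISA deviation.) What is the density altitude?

ISA temperature at 6500 ft = 15 − 2 × (6500/1000) = 2°C.
ISA deviation = 30 − 2 = +28°C.
Density altitude = 6500 + 120 × (28) = 6500 + (+3360) = 9860 ft.

9860 ft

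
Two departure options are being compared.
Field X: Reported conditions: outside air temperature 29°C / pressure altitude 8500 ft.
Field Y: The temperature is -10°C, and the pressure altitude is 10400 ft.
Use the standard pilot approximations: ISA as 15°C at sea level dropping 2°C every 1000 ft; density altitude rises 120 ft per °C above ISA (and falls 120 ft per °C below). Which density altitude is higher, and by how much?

Field X: ISA temp = -2°C, deviation +31°C, DA = 8500 + 120 × 31 = 12220 ft.
Field Y: ISA temp = -5.8°C, deviation -4.2°C, DA = 10400 + 120 × (-4.2) = 9896 ft.
Field X is higher by 12220 − 9896 = 2324 ft.

Field X by 2324 ft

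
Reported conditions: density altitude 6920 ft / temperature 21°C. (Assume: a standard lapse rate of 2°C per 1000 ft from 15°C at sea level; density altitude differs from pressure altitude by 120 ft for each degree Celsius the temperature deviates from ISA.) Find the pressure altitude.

DA = PA + 120 × (OAT − (15 − 2·PA/1000)) = PA + 120·OAT − 1800 + 0.24·PA = 1.24·PA + 120·OAT − 1800.
So 1.24·PA = 6920 − 120 × 21 + 1800 = 6200.
PA = 6200 / 1.24 = 5000 ft.

5000 ft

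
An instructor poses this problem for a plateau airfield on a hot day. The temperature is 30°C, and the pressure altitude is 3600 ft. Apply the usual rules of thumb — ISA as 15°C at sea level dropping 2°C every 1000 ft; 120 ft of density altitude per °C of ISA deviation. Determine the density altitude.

ISA temperature at 3600 ft = 15 − 2 × (3600/1000) = 7.8°C.
ISA deviation = 30 − 7.8 = +22.2°C.
Density altitude = 3600 + 120 × (22.2) = 3600 + (+2664) = 6264 ft.

6264 ft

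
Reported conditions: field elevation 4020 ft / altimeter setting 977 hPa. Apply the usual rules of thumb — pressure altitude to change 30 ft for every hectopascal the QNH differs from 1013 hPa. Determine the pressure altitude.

Pressure correction = (1013 − 977) × 30 = +1080 ft.
Pressure altitude = 4020 + (+1080) = 5100 ft.

5100 ft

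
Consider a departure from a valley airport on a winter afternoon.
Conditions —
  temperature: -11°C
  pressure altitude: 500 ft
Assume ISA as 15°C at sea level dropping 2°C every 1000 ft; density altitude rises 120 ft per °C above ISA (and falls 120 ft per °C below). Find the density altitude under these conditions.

-2500 ft

ISA temperature at 500 ft = 15 − 2 × (500/1000) = 14°C.
ISA deviation = -11 − 14 = -25°C.
Density altitude = 500 + 120 × (-25) = 500 + (-3000) = -2500 ft.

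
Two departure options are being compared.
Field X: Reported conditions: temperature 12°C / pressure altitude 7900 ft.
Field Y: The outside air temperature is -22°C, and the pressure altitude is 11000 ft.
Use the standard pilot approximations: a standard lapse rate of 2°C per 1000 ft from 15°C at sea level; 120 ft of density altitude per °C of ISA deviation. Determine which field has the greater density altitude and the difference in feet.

Field X by 236 ft

Field X: ISA temp = -0.8°C, deviation +12.8°C, DA = 7900 + 120 × 12.8 = 9436 ft.
Field Y: ISA temp = -7°C, deviation -15°C, DA = 11000 + 120 × (-15) = 9200 ft.
Field X is higher by 9436 − 9200 = 236 ft.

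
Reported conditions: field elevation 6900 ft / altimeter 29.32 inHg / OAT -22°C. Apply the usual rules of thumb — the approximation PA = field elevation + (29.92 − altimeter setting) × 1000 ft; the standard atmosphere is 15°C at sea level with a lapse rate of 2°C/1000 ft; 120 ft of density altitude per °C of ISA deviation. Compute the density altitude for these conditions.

4860 ft

Pressure altitude = 6900 + (29.92 − 29.32) × 1000 = 6900 + (+600) = 7500 ft.
ISA temperature at 7500 ft = 15 − 2 × (7500/1000) = 0°C.
ISA deviation = -22 − 0 = -22°C.
Density altitude = 7500 + 120 × (-22) = 4860 ft.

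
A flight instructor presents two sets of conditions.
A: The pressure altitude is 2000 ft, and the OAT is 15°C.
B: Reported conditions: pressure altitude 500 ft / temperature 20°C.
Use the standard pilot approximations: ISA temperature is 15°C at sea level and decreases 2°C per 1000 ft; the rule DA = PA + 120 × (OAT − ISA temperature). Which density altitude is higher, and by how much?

A: ISA temp = 11°C, deviation +4°C, DA = 2000 + 120 × 4 = 2480 ft.
B: ISA temp = 14°C, deviation +6°C, DA = 500 + 120 × 6 = 1220 ft.
A is higher by 2480 − 1220 = 1260 ft.

A by 1260 ft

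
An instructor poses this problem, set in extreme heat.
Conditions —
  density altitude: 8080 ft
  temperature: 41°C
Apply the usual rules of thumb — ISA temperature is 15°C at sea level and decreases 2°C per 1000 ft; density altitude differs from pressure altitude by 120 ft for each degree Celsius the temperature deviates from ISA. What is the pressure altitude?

DA = PA + 120 × (OAT − (15 − 2·PA/1000)) = PA + 120·OAT − 1800 + 0.24·PA = 1.24·PA + 120·OAT − 1800.
So 1.24·PA = 8080 − 120 × 41 + 1800 = 4960.
PA = 4960 / 1.24 = 4000 ft.

4000 ft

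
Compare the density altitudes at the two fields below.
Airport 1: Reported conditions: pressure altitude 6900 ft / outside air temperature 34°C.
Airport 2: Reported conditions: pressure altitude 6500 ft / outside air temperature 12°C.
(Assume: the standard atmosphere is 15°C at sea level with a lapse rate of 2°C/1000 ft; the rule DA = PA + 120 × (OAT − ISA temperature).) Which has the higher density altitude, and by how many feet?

Airport 1 by 3136 ft

Airport 1: ISA temp = 1.2°C, deviation +32.8°C, DA = 6900 + 120 × 32.8 = 10836 ft.
Airport 2: ISA temp = 2°C, deviation +10°C, DA = 6500 + 120 × 10 = 7700 ft.
Airport 1 is higher by 10836 − 7700 = 3136 ft.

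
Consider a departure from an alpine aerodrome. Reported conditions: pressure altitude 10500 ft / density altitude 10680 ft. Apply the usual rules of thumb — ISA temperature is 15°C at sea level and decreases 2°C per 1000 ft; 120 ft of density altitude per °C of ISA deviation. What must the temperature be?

-4.5°C

Density altitude − pressure altitude = 10680 − 10500 = +180 ft.
At 120 ft/°C that is an ISA deviation of 180/120 = +1.5°C.
ISA temperature at 10500 ft = 15 − 2 × (10500/1000) = -6°C.
OAT = ISA + deviation = -6 + (+1.5) = -4.5°C.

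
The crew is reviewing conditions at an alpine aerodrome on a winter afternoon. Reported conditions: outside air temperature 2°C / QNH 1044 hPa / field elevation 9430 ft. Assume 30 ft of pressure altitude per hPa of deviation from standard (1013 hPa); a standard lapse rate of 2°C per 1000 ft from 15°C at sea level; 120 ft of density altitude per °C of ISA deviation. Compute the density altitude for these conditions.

8980 ft

Pressure altitude = 9430 + (1013 − 1044) × 30 = 9430 + (-930) = 8500 ft.
ISA temperature at 8500 ft = 15 − 2 × (8500/1000) = -2°C.
ISA deviation = 2 − (-2) = +4°C.
Density altitude = 8500 + 120 × (4) = 8980 ft.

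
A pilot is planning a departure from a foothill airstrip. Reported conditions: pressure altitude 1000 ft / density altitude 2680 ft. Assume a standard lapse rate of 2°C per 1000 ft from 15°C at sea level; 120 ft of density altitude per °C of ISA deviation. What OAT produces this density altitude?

27°C

Density altitude − pressure altitude = 2680 − 1000 = +1680 ft.
At 120 ft/°C that is an ISA deviation of 1680/120 = +14°C.
ISA temperature at 1000 ft = 15 − 2 × (1000/1000) = 13°C.
OAT = ISA + deviation = 13 + (+14) = 27°C.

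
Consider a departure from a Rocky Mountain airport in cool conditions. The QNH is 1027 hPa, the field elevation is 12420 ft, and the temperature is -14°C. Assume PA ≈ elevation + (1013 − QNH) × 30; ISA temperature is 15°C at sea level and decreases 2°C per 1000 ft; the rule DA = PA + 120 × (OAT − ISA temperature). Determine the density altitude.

11400 ft

Pressure altitude = 12420 + (1013 − 1027) × 30 = 12420 + (-420) = 12000 ft.
ISA temperature at 12000 ft = 15 − 2 × (12000/1000) = -9°C.
ISA deviation = -14 − (-9) = -5°C.
Density altitude = 12000 + 120 × (-5) = 11400 ft.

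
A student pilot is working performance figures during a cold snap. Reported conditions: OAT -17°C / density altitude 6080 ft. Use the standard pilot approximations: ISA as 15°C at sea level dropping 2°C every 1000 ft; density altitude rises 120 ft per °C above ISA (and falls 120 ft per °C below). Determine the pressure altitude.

DA = PA + 120 × (OAT − (15 − 2·PA/1000)) = PA + 120·OAT − 1800 + 0.24·PA = 1.24·PA + 120·OAT − 1800.
So 1.24·PA = 6080 − 120 × (-17) + 1800 = 9920.
PA = 9920 / 1.24 = 8000 ft.

8000 ft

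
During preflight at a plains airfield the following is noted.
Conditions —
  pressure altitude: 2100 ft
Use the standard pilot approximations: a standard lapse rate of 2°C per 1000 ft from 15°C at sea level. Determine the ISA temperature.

10.8°C

ISA temperature = 15 − 2 × (2100/1000) = 15 − 4.2 = 10.8°C.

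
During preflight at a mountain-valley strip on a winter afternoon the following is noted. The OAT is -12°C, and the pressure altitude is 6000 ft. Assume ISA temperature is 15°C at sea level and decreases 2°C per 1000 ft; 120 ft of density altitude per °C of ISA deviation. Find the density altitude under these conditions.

ISA temperature at 6000 ft = 15 − 2 × (6000/1000) = 3°C.
ISA deviation = -12 − 3 = -15°C.
Density altitude = 6000 + 120 × (-15) = 6000 + (-1800) = 4200 ft.

4200 ft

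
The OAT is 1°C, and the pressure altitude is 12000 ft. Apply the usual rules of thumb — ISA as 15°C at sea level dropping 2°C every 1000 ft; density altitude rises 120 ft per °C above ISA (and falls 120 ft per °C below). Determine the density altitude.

13200 ft

ISA temperature at 12000 ft = 15 − 2 × (12000/1000) = -9°C.
ISA deviation = 1 − (-9) = +10°C.
Density altitude = 12000 + 120 × (10) = 12000 + (+1200) = 13200 ft.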